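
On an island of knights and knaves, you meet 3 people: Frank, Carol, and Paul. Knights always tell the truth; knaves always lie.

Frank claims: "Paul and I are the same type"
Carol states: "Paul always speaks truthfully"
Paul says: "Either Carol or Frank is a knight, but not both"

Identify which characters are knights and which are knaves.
Frank is a knave.
Carol is a knight.
Paul is a knight.

Verification:
- Frank (knave) says "Paul and I are the same type" - this is FALSE (a lie) because Frank is a knave and Paul is a knight.
- Carol (knight) says "Paul always speaks truthfully" - this is TRUE because Paul is a knight.
- Paul (knight) says "Either Carol or Frank is a knight, but not both" - this is TRUE because Carol is a knight and Frank is a knave.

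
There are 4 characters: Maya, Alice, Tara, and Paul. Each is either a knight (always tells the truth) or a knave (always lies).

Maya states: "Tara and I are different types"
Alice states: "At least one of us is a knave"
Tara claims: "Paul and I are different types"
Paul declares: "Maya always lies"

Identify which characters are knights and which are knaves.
Maya is a knight.
Alice is a knight.
Tara is a knave.
Paul is a knave.

Verification:
- Maya (knight) says "Tara and I are different types" - this is TRUE because Maya is a knight and Tara is a knave.
- Alice (knight) says "At least one of us is a knave" - this is TRUE because Tara and Paul are knaves.
- Tara (knave) says "Paul and I are different types" - this is FALSE (a lie) because Tara is a knave and Paul is a knave.
- Paul (knave) says "Maya always lies" - this is FALSE (a lie) because Maya is a knight.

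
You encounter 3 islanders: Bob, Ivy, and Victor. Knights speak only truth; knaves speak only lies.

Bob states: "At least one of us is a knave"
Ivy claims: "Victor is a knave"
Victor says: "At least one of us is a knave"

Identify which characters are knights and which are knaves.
Bob is a knight.
Ivy is a knave.
Victor is a knight.

Verification:
- Bob (knight) says "At least one of us is a knave" - this is TRUE because Ivy is a knave.
- Ivy (knave) says "Victor is a knave" - this is FALSE (a lie) because Victor is a knight.
- Victor (knight) says "At least one of us is a knave" - this is TRUE because Ivy is a knave.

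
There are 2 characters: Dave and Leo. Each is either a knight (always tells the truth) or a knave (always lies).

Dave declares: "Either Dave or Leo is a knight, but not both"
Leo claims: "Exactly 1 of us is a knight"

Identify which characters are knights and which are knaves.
Dave is a knave.
Leo is a knave.

Verification:
- Dave (knave) says "Either Dave or Leo is a knight, but not both" - this is FALSE (a lie) because Dave is a knave and Leo is a knave.
- Leo (knave) says "Exactly 1 of us is a knight" - this is FALSE (a lie) because there are 0 knights.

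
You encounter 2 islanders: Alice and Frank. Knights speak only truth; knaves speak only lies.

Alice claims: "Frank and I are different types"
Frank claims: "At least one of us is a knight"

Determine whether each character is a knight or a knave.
Alice is a knave.
Frank is a knave.

Verification:
- Alice (knave) says "Frank and I are different types" - this is FALSE (a lie) because Alice is a knave and Frank is a knave.
- Frank (knave) says "At least one of us is a knight" - this is FALSE (a lie) because no one is a knight.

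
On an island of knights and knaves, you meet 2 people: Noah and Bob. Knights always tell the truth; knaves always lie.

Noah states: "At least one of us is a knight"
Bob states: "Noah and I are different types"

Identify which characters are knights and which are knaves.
Noah is a knave.
Bob is a knave.

Verification:
- Noah (knave) says "At least one of us is a knight" - this is FALSE (a lie) because no one is a knight.
- Bob (knave) says "Noah and I are different types" - this is FALSE (a lie) because Bob is a knave and Noah is a knave.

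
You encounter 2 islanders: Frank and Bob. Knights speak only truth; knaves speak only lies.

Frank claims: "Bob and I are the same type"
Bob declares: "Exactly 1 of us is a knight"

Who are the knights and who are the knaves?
Frank is a knave.
Bob is a knight.

Verification:
- Frank (knave) says "Bob and I are the same type" - this is FALSE (a lie) because Frank is a knave and Bob is a knight.
- Bob (knight) says "Exactly 1 of us is a knight" - this is TRUE because there are 1 knights.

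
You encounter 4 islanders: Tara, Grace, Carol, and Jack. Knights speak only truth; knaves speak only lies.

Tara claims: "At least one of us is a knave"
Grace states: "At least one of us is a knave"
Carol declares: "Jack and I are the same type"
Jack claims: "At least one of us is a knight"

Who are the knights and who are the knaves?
Tara is a knight.
Grace is a knight.
Carol is a knave.
Jack is a knight.

Verification:
- Tara (knight) says "At least one of us is a knave" - this is TRUE because Carol is a knave.
- Grace (knight) says "At least one of us is a knave" - this is TRUE because Carol is a knave.
- Carol (knave) says "Jack and I are the same type" - this is FALSE (a lie) because Carol is a knave and Jack is a knight.
- Jack (knight) says "At least one of us is a knight" - this is TRUE because Tara, Grace, and Jack are knights.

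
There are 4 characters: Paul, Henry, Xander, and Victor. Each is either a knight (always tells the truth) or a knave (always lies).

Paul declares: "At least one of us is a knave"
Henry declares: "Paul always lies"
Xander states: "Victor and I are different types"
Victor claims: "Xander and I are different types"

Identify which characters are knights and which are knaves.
Paul is a knight.
Henry is a knave.
Xander is a knave.
Victor is a knave.

Verification:
- Paul (knight) says "At least one of us is a knave" - this is TRUE because Henry, Xander, and Victor are knaves.
- Henry (knave) says "Paul always lies" - this is FALSE (a lie) because Paul is a knight.
- Xander (knave) says "Victor and I are different types" - this is FALSE (a lie) because Xander is a knave and Victor is a knave.
- Victor (knave) says "Xander and I are different types" - this is FALSE (a lie) because Victor is a knave and Xander is a knave.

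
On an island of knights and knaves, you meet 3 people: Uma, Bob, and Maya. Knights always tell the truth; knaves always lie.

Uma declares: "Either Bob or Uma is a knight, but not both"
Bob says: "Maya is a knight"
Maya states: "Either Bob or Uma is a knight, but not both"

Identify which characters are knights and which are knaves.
Uma is a knave.
Bob is a knave.
Maya is a knave.

Verification:
- Uma (knave) says "Either Bob or Uma is a knight, but not both" - this is FALSE (a lie) because Bob is a knave and Uma is a knave.
- Bob (knave) says "Maya is a knight" - this is FALSE (a lie) because Maya is a knave.
- Maya (knave) says "Either Bob or Uma is a knight, but not both" - this is FALSE (a lie) because Bob is a knave and Uma is a knave.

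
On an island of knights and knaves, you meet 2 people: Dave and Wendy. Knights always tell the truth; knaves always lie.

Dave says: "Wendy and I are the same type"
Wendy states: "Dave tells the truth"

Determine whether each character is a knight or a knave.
Dave is a knight.
Wendy is a knight.

Verification:
- Dave (knight) says "Wendy and I are the same type" - this is TRUE because Dave is a knight and Wendy is a knight.
- Wendy (knight) says "Dave tells the truth" - this is TRUE because Dave is a knight.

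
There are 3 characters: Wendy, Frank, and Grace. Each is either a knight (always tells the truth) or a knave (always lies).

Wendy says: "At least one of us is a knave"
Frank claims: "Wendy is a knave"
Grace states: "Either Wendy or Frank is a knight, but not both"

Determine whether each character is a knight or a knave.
Wendy is a knight.
Frank is a knave.
Grace is a knight.

Verification:
- Wendy (knight) says "At least one of us is a knave" - this is TRUE because Frank is a knave.
- Frank (knave) says "Wendy is a knave" - this is FALSE (a lie) because Wendy is a knight.
- Grace (knight) says "Either Wendy or Frank is a knight, but not both" - this is TRUE because Wendy is a knight and Frank is a knave.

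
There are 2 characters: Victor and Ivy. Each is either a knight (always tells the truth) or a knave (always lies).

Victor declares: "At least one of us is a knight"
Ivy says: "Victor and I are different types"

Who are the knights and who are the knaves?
Victor is a knave.
Ivy is a knave.

Verification:
- Victor (knave) says "At least one of us is a knight" - this is FALSE (a lie) because no one is a knight.
- Ivy (knave) says "Victor and I are different types" - this is FALSE (a lie) because Ivy is a knave and Victor is a knave.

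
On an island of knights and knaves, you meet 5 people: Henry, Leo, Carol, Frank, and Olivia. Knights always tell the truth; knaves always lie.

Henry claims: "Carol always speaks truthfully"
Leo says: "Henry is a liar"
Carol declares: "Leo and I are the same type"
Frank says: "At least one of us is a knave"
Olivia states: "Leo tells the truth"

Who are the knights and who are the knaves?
Henry is a knave.
Leo is a knight.
Carol is a knave.
Frank is a knight.
Olivia is a knight.

Verification:
- Henry (knave) says "Carol always speaks truthfully" - this is FALSE (a lie) because Carol is a knave.
- Leo (knight) says "Henry is a liar" - this is TRUE because Henry is a knave.
- Carol (knave) says "Leo and I are the same type" - this is FALSE (a lie) because Carol is a knave and Leo is a knight.
- Frank (knight) says "At least one of us is a knave" - this is TRUE because Henry and Carol are knaves.
- Olivia (knight) says "Leo tells the truth" - this is TRUE because Leo is a knight.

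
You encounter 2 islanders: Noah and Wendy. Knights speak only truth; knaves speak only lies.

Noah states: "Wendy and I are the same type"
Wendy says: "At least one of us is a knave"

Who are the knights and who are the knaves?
Noah is a knave.
Wendy is a knight.

Verification:
- Noah (knave) says "Wendy and I are the same type" - this is FALSE (a lie) because Noah is a knave and Wendy is a knight.
- Wendy (knight) says "At least one of us is a knave" - this is TRUE because Noah is a knave.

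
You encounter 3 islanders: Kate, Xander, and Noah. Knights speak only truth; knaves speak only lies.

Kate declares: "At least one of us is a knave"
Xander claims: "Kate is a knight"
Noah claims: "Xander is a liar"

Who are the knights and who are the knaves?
Kate is a knight.
Xander is a knight.
Noah is a knave.

Verification:
- Kate (knight) says "At least one of us is a knave" - this is TRUE because Noah is a knave.
- Xander (knight) says "Kate is a knight" - this is TRUE because Kate is a knight.
- Noah (knave) says "Xander is a liar" - this is FALSE (a lie) because Xander is a knight.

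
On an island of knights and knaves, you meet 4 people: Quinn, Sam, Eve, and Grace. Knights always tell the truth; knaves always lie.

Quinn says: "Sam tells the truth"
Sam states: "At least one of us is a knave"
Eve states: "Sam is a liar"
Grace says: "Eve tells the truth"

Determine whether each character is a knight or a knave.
Quinn is a knight.
Sam is a knight.
Eve is a knave.
Grace is a knave.

Verification:
- Quinn (knight) says "Sam tells the truth" - this is TRUE because Sam is a knight.
- Sam (knight) says "At least one of us is a knave" - this is TRUE because Eve and Grace are knaves.
- Eve (knave) says "Sam is a liar" - this is FALSE (a lie) because Sam is a knight.
- Grace (knave) says "Eve tells the truth" - this is FALSE (a lie) because Eve is a knave.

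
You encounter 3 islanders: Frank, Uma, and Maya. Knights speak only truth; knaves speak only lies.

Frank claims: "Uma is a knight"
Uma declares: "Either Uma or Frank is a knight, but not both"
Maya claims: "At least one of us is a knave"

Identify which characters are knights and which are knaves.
Frank is a knave.
Uma is a knave.
Maya is a knight.

Verification:
- Frank (knave) says "Uma is a knight" - this is FALSE (a lie) because Uma is a knave.
- Uma (knave) says "Either Uma or Frank is a knight, but not both" - this is FALSE (a lie) because Uma is a knave and Frank is a knave.
- Maya (knight) says "At least one of us is a knave" - this is TRUE because Frank and Uma are knaves.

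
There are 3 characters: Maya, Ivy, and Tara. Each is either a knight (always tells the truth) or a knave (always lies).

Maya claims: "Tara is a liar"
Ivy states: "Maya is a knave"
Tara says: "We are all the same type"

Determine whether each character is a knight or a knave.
Maya is a knight.
Ivy is a knave.
Tara is a knave.

Verification:
- Maya (knight) says "Tara is a liar" - this is TRUE because Tara is a knave.
- Ivy (knave) says "Maya is a knave" - this is FALSE (a lie) because Maya is a knight.
- Tara (knave) says "We are all the same type" - this is FALSE (a lie) because Maya is a knight and Ivy and Tara are knaves.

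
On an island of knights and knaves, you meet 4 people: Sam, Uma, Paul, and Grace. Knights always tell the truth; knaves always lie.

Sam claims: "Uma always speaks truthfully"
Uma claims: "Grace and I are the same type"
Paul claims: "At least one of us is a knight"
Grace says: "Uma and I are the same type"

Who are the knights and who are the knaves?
Sam is a knight.
Uma is a knight.
Paul is a knight.
Grace is a knight.

Verification:
- Sam (knight) says "Uma always speaks truthfully" - this is TRUE because Uma is a knight.
- Uma (knight) says "Grace and I are the same type" - this is TRUE because Uma is a knight and Grace is a knight.
- Paul (knight) says "At least one of us is a knight" - this is TRUE because Sam, Uma, Paul, and Grace are knights.
- Grace (knight) says "Uma and I are the same type" - this is TRUE because Grace is a knight and Uma is a knight.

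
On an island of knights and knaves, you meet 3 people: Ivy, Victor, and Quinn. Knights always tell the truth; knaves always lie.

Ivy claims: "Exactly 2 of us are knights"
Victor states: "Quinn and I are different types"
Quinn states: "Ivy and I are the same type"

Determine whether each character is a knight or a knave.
Ivy is a knight.
Victor is a knight.
Quinn is a knave.

Verification:
- Ivy (knight) says "Exactly 2 of us are knights" - this is TRUE because there are 2 knights.
- Victor (knight) says "Quinn and I are different types" - this is TRUE because Victor is a knight and Quinn is a knave.
- Quinn (knave) says "Ivy and I are the same type" - this is FALSE (a lie) because Quinn is a knave and Ivy is a knight.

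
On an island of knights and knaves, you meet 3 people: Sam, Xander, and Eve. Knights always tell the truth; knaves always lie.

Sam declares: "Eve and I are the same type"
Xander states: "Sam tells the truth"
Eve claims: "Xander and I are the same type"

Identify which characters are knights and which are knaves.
Sam is a knight.
Xander is a knight.
Eve is a knight.

Verification:
- Sam (knight) says "Eve and I are the same type" - this is TRUE because Sam is a knight and Eve is a knight.
- Xander (knight) says "Sam tells the truth" - this is TRUE because Sam is a knight.
- Eve (knight) says "Xander and I are the same type" - this is TRUE because Eve is a knight and Xander is a knight.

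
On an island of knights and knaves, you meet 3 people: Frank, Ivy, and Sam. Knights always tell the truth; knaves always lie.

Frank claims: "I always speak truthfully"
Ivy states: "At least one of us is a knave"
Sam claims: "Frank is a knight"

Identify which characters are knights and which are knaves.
Frank is a knave.
Ivy is a knight.
Sam is a knave.

Verification:
- Frank (knave) says "I always speak truthfully" - this is FALSE (a lie) because Frank is a knave.
- Ivy (knight) says "At least one of us is a knave" - this is TRUE because Frank and Sam are knaves.
- Sam (knave) says "Frank is a knight" - this is FALSE (a lie) because Frank is a knave.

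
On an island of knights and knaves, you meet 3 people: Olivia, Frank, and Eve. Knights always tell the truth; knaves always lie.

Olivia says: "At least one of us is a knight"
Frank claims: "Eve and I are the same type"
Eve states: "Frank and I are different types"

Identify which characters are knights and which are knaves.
Olivia is a knight.
Frank is a knave.
Eve is a knight.

Verification:
- Olivia (knight) says "At least one of us is a knight" - this is TRUE because Olivia and Eve are knights.
- Frank (knave) says "Eve and I are the same type" - this is FALSE (a lie) because Frank is a knave and Eve is a knight.
- Eve (knight) says "Frank and I are different types" - this is TRUE because Eve is a knight and Frank is a knave.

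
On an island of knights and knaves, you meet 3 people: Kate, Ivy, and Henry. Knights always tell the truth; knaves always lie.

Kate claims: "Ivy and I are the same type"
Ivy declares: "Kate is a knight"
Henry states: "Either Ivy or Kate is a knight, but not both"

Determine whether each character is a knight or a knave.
Kate is a knight.
Ivy is a knight.
Henry is a knave.

Verification:
- Kate (knight) says "Ivy and I are the same type" - this is TRUE because Kate is a knight and Ivy is a knight.
- Ivy (knight) says "Kate is a knight" - this is TRUE because Kate is a knight.
- Henry (knave) says "Either Ivy or Kate is a knight, but not both" - this is FALSE (a lie) because Ivy is a knight and Kate is a knight.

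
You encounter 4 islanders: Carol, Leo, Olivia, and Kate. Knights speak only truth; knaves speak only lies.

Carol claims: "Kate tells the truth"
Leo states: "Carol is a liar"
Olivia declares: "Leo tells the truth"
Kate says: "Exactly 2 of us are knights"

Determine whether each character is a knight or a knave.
Carol is a knight.
Leo is a knave.
Olivia is a knave.
Kate is a knight.

Verification:
- Carol (knight) says "Kate tells the truth" - this is TRUE because Kate is a knight.
- Leo (knave) says "Carol is a liar" - this is FALSE (a lie) because Carol is a knight.
- Olivia (knave) says "Leo tells the truth" - this is FALSE (a lie) because Leo is a knave.
- Kate (knight) says "Exactly 2 of us are knights" - this is TRUE because there are 2 knights.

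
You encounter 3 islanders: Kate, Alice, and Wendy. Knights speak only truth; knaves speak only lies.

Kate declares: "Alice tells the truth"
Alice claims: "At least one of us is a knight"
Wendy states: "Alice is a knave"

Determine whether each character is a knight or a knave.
Kate is a knight.
Alice is a knight.
Wendy is a knave.

Verification:
- Kate (knight) says "Alice tells the truth" - this is TRUE because Alice is a knight.
- Alice (knight) says "At least one of us is a knight" - this is TRUE because Kate and Alice are knights.
- Wendy (knave) says "Alice is a knave" - this is FALSE (a lie) because Alice is a knight.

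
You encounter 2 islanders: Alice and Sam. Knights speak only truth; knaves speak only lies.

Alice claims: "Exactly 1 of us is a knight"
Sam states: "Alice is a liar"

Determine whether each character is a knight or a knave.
Alice is a knight.
Sam is a knave.

Verification:
- Alice (knight) says "Exactly 1 of us is a knight" - this is TRUE because there are 1 knights.
- Sam (knave) says "Alice is a liar" - this is FALSE (a lie) because Alice is a knight.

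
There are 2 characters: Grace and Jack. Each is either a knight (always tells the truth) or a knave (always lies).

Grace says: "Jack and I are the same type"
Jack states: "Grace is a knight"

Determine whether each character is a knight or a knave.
Grace is a knight.
Jack is a knight.

Verification:
- Grace (knight) says "Jack and I are the same type" - this is TRUE because Grace is a knight and Jack is a knight.
- Jack (knight) says "Grace is a knight" - this is TRUE because Grace is a knight.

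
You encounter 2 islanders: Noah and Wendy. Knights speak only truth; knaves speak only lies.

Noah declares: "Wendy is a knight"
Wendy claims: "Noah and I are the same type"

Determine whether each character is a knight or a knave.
Noah is a knight.
Wendy is a knight.

Verification:
- Noah (knight) says "Wendy is a knight" - this is TRUE because Wendy is a knight.
- Wendy (knight) says "Noah and I are the same type" - this is TRUE because Wendy is a knight and Noah is a knight.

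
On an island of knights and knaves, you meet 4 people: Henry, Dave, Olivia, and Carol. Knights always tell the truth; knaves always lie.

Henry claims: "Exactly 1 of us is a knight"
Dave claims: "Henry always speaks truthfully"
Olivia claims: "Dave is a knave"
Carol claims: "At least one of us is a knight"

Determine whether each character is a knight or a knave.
Henry is a knave.
Dave is a knave.
Olivia is a knight.
Carol is a knight.

Verification:
- Henry (knave) says "Exactly 1 of us is a knight" - this is FALSE (a lie) because there are 2 knights.
- Dave (knave) says "Henry always speaks truthfully" - this is FALSE (a lie) because Henry is a knave.
- Olivia (knight) says "Dave is a knave" - this is TRUE because Dave is a knave.
- Carol (knight) says "At least one of us is a knight" - this is TRUE because Olivia and Carol are knights.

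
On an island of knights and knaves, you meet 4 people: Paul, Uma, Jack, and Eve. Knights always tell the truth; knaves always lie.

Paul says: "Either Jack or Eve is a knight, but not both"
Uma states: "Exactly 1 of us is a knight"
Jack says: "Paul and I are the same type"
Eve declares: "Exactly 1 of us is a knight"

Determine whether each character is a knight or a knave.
Paul is a knight.
Uma is a knave.
Jack is a knight.
Eve is a knave.

Verification:
- Paul (knight) says "Either Jack or Eve is a knight, but not both" - this is TRUE because Jack is a knight and Eve is a knave.
- Uma (knave) says "Exactly 1 of us is a knight" - this is FALSE (a lie) because there are 2 knights.
- Jack (knight) says "Paul and I are the same type" - this is TRUE because Jack is a knight and Paul is a knight.
- Eve (knave) says "Exactly 1 of us is a knight" - this is FALSE (a lie) because there are 2 knights.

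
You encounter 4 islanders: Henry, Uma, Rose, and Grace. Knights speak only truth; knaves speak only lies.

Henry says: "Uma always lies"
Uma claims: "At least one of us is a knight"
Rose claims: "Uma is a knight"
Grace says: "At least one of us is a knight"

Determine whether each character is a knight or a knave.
Henry is a knave.
Uma is a knight.
Rose is a knight.
Grace is a knight.

Verification:
- Henry (knave) says "Uma always lies" - this is FALSE (a lie) because Uma is a knight.
- Uma (knight) says "At least one of us is a knight" - this is TRUE because Uma, Rose, and Grace are knights.
- Rose (knight) says "Uma is a knight" - this is TRUE because Uma is a knight.
- Grace (knight) says "At least one of us is a knight" - this is TRUE because Uma, Rose, and Grace are knights.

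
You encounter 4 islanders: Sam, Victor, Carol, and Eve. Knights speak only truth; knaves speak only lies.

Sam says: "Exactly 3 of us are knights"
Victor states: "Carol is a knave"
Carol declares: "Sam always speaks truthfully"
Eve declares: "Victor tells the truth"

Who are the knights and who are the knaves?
Sam is a knave.
Victor is a knight.
Carol is a knave.
Eve is a knight.

Verification:
- Sam (knave) says "Exactly 3 of us are knights" - this is FALSE (a lie) because there are 2 knights.
- Victor (knight) says "Carol is a knave" - this is TRUE because Carol is a knave.
- Carol (knave) says "Sam always speaks truthfully" - this is FALSE (a lie) because Sam is a knave.
- Eve (knight) says "Victor tells the truth" - this is TRUE because Victor is a knight.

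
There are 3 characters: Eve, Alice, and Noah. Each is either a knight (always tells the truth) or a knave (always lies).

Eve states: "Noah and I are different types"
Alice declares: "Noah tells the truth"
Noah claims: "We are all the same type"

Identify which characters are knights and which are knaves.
Eve is a knight.
Alice is a knave.
Noah is a knave.

Verification:
- Eve (knight) says "Noah and I are different types" - this is TRUE because Eve is a knight and Noah is a knave.
- Alice (knave) says "Noah tells the truth" - this is FALSE (a lie) because Noah is a knave.
- Noah (knave) says "We are all the same type" - this is FALSE (a lie) because Eve is a knight and Alice and Noah are knaves.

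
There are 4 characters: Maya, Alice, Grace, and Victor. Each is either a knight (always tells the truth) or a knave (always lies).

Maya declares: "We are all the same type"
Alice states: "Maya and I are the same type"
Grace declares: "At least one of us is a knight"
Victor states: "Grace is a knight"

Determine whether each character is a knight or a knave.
Maya is a knight.
Alice is a knight.
Grace is a knight.
Victor is a knight.

Verification:
- Maya (knight) says "We are all the same type" - this is TRUE because Maya, Alice, Grace, and Victor are knights.
- Alice (knight) says "Maya and I are the same type" - this is TRUE because Alice is a knight and Maya is a knight.
- Grace (knight) says "At least one of us is a knight" - this is TRUE because Maya, Alice, Grace, and Victor are knights.
- Victor (knight) says "Grace is a knight" - this is TRUE because Grace is a knight.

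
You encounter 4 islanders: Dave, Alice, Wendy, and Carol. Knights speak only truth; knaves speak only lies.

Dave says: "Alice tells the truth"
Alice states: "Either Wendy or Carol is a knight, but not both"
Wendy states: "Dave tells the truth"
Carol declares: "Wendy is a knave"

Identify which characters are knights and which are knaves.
Dave is a knight.
Alice is a knight.
Wendy is a knight.
Carol is a knave.

Verification:
- Dave (knight) says "Alice tells the truth" - this is TRUE because Alice is a knight.
- Alice (knight) says "Either Wendy or Carol is a knight, but not both" - this is TRUE because Wendy is a knight and Carol is a knave.
- Wendy (knight) says "Dave tells the truth" - this is TRUE because Dave is a knight.
- Carol (knave) says "Wendy is a knave" - this is FALSE (a lie) because Wendy is a knight.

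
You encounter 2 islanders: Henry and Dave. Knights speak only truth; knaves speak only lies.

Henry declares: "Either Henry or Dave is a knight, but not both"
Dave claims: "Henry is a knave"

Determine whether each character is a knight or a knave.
Henry is a knight.
Dave is a knave.

Verification:
- Henry (knight) says "Either Henry or Dave is a knight, but not both" - this is TRUE because Henry is a knight and Dave is a knave.
- Dave (knave) says "Henry is a knave" - this is FALSE (a lie) because Henry is a knight.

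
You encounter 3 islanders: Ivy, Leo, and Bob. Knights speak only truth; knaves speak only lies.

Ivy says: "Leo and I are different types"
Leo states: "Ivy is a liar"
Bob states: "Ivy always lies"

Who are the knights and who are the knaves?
Ivy is a knight.
Leo is a knave.
Bob is a knave.

Verification:
- Ivy (knight) says "Leo and I are different types" - this is TRUE because Ivy is a knight and Leo is a knave.
- Leo (knave) says "Ivy is a liar" - this is FALSE (a lie) because Ivy is a knight.
- Bob (knave) says "Ivy always lies" - this is FALSE (a lie) because Ivy is a knight.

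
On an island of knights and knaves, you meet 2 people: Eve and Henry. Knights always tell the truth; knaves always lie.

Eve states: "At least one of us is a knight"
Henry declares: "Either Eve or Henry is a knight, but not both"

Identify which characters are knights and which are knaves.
Eve is a knave.
Henry is a knave.

Verification:
- Eve (knave) says "At least one of us is a knight" - this is FALSE (a lie) because no one is a knight.
- Henry (knave) says "Either Eve or Henry is a knight, but not both" - this is FALSE (a lie) because Eve is a knave and Henry is a knave.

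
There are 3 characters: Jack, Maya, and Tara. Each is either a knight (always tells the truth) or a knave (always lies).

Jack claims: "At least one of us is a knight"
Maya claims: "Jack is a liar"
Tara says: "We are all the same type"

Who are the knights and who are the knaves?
Jack is a knight.
Maya is a knave.
Tara is a knave.

Verification:
- Jack (knight) says "At least one of us is a knight" - this is TRUE because Jack is a knight.
- Maya (knave) says "Jack is a liar" - this is FALSE (a lie) because Jack is a knight.
- Tara (knave) says "We are all the same type" - this is FALSE (a lie) because Jack is a knight and Maya and Tara are knaves.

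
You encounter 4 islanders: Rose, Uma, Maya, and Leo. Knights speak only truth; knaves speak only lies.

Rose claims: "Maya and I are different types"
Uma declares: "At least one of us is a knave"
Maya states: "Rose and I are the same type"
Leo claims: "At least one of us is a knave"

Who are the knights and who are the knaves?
Rose is a knight.
Uma is a knight.
Maya is a knave.
Leo is a knight.

Verification:
- Rose (knight) says "Maya and I are different types" - this is TRUE because Rose is a knight and Maya is a knave.
- Uma (knight) says "At least one of us is a knave" - this is TRUE because Maya is a knave.
- Maya (knave) says "Rose and I are the same type" - this is FALSE (a lie) because Maya is a knave and Rose is a knight.
- Leo (knight) says "At least one of us is a knave" - this is TRUE because Maya is a knave.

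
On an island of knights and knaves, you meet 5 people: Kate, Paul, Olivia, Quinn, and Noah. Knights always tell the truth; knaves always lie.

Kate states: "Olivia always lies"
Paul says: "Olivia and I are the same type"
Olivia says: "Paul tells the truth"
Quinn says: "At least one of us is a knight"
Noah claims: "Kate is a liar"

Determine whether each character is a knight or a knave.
Kate is a knave.
Paul is a knight.
Olivia is a knight.
Quinn is a knight.
Noah is a knight.

Verification:
- Kate (knave) says "Olivia always lies" - this is FALSE (a lie) because Olivia is a knight.
- Paul (knight) says "Olivia and I are the same type" - this is TRUE because Paul is a knight and Olivia is a knight.
- Olivia (knight) says "Paul tells the truth" - this is TRUE because Paul is a knight.
- Quinn (knight) says "At least one of us is a knight" - this is TRUE because Paul, Olivia, Quinn, and Noah are knights.
- Noah (knight) says "Kate is a liar" - this is TRUE because Kate is a knave.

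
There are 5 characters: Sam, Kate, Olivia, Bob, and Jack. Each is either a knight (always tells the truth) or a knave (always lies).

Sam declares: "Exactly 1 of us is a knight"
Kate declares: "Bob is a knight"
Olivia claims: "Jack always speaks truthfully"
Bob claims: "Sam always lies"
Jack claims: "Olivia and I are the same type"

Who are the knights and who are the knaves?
Sam is a knave.
Kate is a knight.
Olivia is a knight.
Bob is a knight.
Jack is a knight.

Verification:
- Sam (knave) says "Exactly 1 of us is a knight" - this is FALSE (a lie) because there are 4 knights.
- Kate (knight) says "Bob is a knight" - this is TRUE because Bob is a knight.
- Olivia (knight) says "Jack always speaks truthfully" - this is TRUE because Jack is a knight.
- Bob (knight) says "Sam always lies" - this is TRUE because Sam is a knave.
- Jack (knight) says "Olivia and I are the same type" - this is TRUE because Jack is a knight and Olivia is a knight.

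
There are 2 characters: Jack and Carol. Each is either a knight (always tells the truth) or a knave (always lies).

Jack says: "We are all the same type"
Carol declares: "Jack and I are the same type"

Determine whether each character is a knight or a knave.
Jack is a knight.
Carol is a knight.

Verification:
- Jack (knight) says "We are all the same type" - this is TRUE because Jack and Carol are knights.
- Carol (knight) says "Jack and I are the same type" - this is TRUE because Carol is a knight and Jack is a knight.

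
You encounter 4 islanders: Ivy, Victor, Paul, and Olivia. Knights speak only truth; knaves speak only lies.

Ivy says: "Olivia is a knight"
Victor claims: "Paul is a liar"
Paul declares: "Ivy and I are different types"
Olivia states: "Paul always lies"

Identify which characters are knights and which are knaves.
Ivy is a knave.
Victor is a knave.
Paul is a knight.
Olivia is a knave.

Verification:
- Ivy (knave) says "Olivia is a knight" - this is FALSE (a lie) because Olivia is a knave.
- Victor (knave) says "Paul is a liar" - this is FALSE (a lie) because Paul is a knight.
- Paul (knight) says "Ivy and I are different types" - this is TRUE because Paul is a knight and Ivy is a knave.
- Olivia (knave) says "Paul always lies" - this is FALSE (a lie) because Paul is a knight.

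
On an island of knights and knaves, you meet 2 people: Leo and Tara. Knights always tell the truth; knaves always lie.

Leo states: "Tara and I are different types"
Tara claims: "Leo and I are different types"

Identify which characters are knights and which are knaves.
Leo is a knave.
Tara is a knave.

Verification:
- Leo (knave) says "Tara and I are different types" - this is FALSE (a lie) because Leo is a knave and Tara is a knave.
- Tara (knave) says "Leo and I are different types" - this is FALSE (a lie) because Tara is a knave and Leo is a knave.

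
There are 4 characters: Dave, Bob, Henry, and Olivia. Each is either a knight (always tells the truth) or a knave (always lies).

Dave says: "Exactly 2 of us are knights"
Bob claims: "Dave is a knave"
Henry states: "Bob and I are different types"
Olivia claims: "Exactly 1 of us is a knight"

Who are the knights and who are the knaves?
Dave is a knight.
Bob is a knave.
Henry is a knight.
Olivia is a knave.

Verification:
- Dave (knight) says "Exactly 2 of us are knights" - this is TRUE because there are 2 knights.
- Bob (knave) says "Dave is a knave" - this is FALSE (a lie) because Dave is a knight.
- Henry (knight) says "Bob and I are different types" - this is TRUE because Henry is a knight and Bob is a knave.
- Olivia (knave) says "Exactly 1 of us is a knight" - this is FALSE (a lie) because there are 2 knights.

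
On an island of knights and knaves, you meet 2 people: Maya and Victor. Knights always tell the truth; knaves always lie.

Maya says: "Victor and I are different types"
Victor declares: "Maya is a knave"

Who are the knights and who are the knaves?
Maya is a knight.
Victor is a knave.

Verification:
- Maya (knight) says "Victor and I are different types" - this is TRUE because Maya is a knight and Victor is a knave.
- Victor (knave) says "Maya is a knave" - this is FALSE (a lie) because Maya is a knight.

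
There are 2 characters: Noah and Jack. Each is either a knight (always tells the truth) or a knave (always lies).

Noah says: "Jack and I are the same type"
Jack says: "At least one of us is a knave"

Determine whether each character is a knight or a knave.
Noah is a knave.
Jack is a knight.

Verification:
- Noah (knave) says "Jack and I are the same type" - this is FALSE (a lie) because Noah is a knave and Jack is a knight.
- Jack (knight) says "At least one of us is a knave" - this is TRUE because Noah is a knave.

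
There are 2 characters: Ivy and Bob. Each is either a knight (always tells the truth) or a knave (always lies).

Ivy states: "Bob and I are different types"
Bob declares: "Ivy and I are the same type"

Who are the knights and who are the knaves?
Ivy is a knight.
Bob is a knave.

Verification:
- Ivy (knight) says "Bob and I are different types" - this is TRUE because Ivy is a knight and Bob is a knave.
- Bob (knave) says "Ivy and I are the same type" - this is FALSE (a lie) because Bob is a knave and Ivy is a knight.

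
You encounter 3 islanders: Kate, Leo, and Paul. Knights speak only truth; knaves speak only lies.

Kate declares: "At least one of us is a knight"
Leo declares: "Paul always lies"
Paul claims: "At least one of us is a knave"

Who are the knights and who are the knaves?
Kate is a knight.
Leo is a knave.
Paul is a knight.

Verification:
- Kate (knight) says "At least one of us is a knight" - this is TRUE because Kate and Paul are knights.
- Leo (knave) says "Paul always lies" - this is FALSE (a lie) because Paul is a knight.
- Paul (knight) says "At least one of us is a knave" - this is TRUE because Leo is a knave.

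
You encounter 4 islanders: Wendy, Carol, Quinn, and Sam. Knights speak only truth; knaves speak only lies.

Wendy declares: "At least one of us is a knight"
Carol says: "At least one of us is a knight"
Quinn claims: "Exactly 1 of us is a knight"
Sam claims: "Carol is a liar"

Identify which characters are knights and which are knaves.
Wendy is a knight.
Carol is a knight.
Quinn is a knave.
Sam is a knave.

Verification:
- Wendy (knight) says "At least one of us is a knight" - this is TRUE because Wendy and Carol are knights.
- Carol (knight) says "At least one of us is a knight" - this is TRUE because Wendy and Carol are knights.
- Quinn (knave) says "Exactly 1 of us is a knight" - this is FALSE (a lie) because there are 2 knights.
- Sam (knave) says "Carol is a liar" - this is FALSE (a lie) because Carol is a knight.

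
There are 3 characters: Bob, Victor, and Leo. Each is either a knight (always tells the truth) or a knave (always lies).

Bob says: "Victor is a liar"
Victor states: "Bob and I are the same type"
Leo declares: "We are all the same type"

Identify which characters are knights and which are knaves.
Bob is a knight.
Victor is a knave.
Leo is a knave.

Verification:
- Bob (knight) says "Victor is a liar" - this is TRUE because Victor is a knave.
- Victor (knave) says "Bob and I are the same type" - this is FALSE (a lie) because Victor is a knave and Bob is a knight.
- Leo (knave) says "We are all the same type" - this is FALSE (a lie) because Bob is a knight and Victor and Leo are knaves.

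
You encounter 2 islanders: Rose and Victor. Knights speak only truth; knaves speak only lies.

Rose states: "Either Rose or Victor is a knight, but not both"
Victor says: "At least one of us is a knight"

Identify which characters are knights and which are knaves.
Rose is a knave.
Victor is a knave.

Verification:
- Rose (knave) says "Either Rose or Victor is a knight, but not both" - this is FALSE (a lie) because Rose is a knave and Victor is a knave.
- Victor (knave) says "At least one of us is a knight" - this is FALSE (a lie) because no one is a knight.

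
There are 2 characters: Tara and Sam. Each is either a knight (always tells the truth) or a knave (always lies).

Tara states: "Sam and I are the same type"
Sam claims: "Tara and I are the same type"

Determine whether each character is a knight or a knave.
Tara is a knight.
Sam is a knight.

Verification:
- Tara (knight) says "Sam and I are the same type" - this is TRUE because Tara is a knight and Sam is a knight.
- Sam (knight) says "Tara and I are the same type" - this is TRUE because Sam is a knight and Tara is a knight.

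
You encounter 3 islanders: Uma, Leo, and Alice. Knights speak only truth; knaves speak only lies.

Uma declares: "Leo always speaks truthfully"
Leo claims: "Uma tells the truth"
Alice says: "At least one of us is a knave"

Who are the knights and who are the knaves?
Uma is a knave.
Leo is a knave.
Alice is a knight.

Verification:
- Uma (knave) says "Leo always speaks truthfully" - this is FALSE (a lie) because Leo is a knave.
- Leo (knave) says "Uma tells the truth" - this is FALSE (a lie) because Uma is a knave.
- Alice (knight) says "At least one of us is a knave" - this is TRUE because Uma and Leo are knaves.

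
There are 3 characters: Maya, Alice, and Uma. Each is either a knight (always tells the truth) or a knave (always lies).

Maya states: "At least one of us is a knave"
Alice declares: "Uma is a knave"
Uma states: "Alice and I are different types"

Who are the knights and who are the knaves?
Maya is a knight.
Alice is a knave.
Uma is a knight.

Verification:
- Maya (knight) says "At least one of us is a knave" - this is TRUE because Alice is a knave.
- Alice (knave) says "Uma is a knave" - this is FALSE (a lie) because Uma is a knight.
- Uma (knight) says "Alice and I are different types" - this is TRUE because Uma is a knight and Alice is a knave.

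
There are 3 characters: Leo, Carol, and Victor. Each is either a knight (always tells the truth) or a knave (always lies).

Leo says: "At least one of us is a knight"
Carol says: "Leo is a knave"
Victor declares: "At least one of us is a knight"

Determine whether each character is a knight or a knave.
Leo is a knight.
Carol is a knave.
Victor is a knight.

Verification:
- Leo (knight) says "At least one of us is a knight" - this is TRUE because Leo and Victor are knights.
- Carol (knave) says "Leo is a knave" - this is FALSE (a lie) because Leo is a knight.
- Victor (knight) says "At least one of us is a knight" - this is TRUE because Leo and Victor are knights.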